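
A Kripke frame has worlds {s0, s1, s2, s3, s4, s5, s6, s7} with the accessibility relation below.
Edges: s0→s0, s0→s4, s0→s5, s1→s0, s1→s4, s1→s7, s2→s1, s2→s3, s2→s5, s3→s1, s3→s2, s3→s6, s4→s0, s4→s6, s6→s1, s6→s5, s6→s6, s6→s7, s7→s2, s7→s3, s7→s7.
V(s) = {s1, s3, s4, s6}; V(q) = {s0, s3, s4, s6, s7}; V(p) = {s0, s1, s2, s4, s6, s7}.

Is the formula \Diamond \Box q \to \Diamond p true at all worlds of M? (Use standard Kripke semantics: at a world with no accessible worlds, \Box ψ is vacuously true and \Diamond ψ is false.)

Let φ = \Diamond \Box q \to \Diamond p. Evaluate φ at each world:
  s0 (successors {s0, s4, s5}): φ is true.
  s1 (successors {s0, s4, s7}): φ is true.
  s2 (successors {s1, s3, s5}): φ is true.
  s3 (successors {s1, s2, s6}): φ is true.
  s4 (successors {s0, s6}): φ is true.
  s5 (successors ∅): φ is true.
  s6 (successors {s1, s5, s6, s7}): φ is true.
  s7 (successors {s2, s3, s7}): φ is true.
For instance, at s4:
  At s4: \Diamond \Box q is false, \Diamond p is true, so \Diamond \Box q \to \Diamond p is true.
    At s4: \Diamond \Box q requires \Box q at some successor in {s0, s6}.
      At s0: \Box q is false.
      At s6: \Box q is false.
    So \Diamond \Box q is false at s4.
    At s4: \Diamond p requires p at some successor in {s0, s6}.
      p holds at s0, so \Diamond p is true at s4.

Yes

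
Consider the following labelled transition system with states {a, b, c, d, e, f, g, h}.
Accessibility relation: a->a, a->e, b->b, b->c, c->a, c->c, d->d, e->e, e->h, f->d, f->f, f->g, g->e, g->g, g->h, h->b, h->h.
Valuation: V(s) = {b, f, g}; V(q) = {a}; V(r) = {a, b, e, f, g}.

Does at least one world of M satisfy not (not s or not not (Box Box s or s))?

Let φ = not (not s or not not (Box Box s or s)). Evaluate φ at each world:
  a (successors {a, e}): φ is false.
  b (successors {b, c}): φ is false.
  c (successors {a, c}): φ is false.
  d (successors {d}): φ is false.
  e (successors {e, h}): φ is false.
  f (successors {d, f, g}): φ is false.
  g (successors {e, g, h}): φ is false.
  h (successors {b, h}): φ is false.
For instance, at a:
  At a: not s or not not (Box Box s or s) is true, so not (not s or not not (Box Box s or s)) is false.
    At a: not s is true, not not (Box Box s or s) is false, so not s or not not (Box Box s or s) is true.
      At a: not (Box Box s or s) is true, so not not (Box Box s or s) is false.

No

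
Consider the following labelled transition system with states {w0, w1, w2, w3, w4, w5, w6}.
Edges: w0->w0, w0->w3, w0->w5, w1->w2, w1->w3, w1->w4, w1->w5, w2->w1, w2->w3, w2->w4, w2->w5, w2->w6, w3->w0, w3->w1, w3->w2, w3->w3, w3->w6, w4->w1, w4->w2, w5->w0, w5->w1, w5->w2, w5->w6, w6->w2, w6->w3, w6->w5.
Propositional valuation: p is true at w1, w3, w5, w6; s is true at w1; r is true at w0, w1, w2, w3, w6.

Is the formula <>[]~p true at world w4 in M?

No

At w4: <>[]~p requires []~p at some successor in {w1, w2}.
  At w1: []~p is false.
  At w2: []~p is false.
So <>[]~p is false at w4.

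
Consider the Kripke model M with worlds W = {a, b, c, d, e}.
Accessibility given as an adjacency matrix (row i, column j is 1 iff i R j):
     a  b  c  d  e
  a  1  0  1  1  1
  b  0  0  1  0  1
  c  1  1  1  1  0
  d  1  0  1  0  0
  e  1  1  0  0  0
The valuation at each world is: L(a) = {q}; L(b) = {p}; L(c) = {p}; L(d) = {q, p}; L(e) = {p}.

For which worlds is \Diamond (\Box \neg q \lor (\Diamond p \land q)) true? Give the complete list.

Recall that \Box ψ holds at a world iff ψ holds at every accessible world, and \Diamond ψ holds iff ψ holds at some accessible world.
Let φ = \Diamond (\Box \neg q \lor (\Diamond p \land q)). Evaluate φ at each world:
  a (successors {a, c, d, e}): φ is true.
  b (successors {c, e}): φ is false.
  c (successors {a, b, c, d}): φ is true.
  d (successors {a, c}): φ is true.
  e (successors {a, b}): φ is true.
For instance, at c:
  At c: \Diamond (\Box \neg q \lor (\Diamond p \land q)) requires \Box \neg q \lor (\Diamond p \land q) at some successor in {a, b, c, d}.
    \Box \neg q \lor (\Diamond p \land q) holds at a, so \Diamond (\Box \neg q \lor (\Diamond p \land q)) is true at c.
      At a: \Box \neg q is false, \Diamond p \land q is true, so \Box \neg q \lor (\Diamond p \land q) is true.
Satisfying worlds: {a, c, d, e}

a, c, d, e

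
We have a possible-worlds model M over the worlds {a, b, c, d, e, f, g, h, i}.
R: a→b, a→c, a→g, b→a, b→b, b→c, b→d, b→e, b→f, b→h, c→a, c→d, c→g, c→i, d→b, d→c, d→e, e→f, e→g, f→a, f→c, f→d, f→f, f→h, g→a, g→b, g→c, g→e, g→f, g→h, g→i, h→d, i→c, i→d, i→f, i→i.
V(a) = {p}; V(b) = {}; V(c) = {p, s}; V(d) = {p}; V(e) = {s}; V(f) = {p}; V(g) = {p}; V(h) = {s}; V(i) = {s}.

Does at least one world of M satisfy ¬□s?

Yes

Let φ = ¬□s. Evaluate φ at each world:
  a (successors {b, c, g}): φ is true.
  b (successors {a, b, c, d, e, f, h}): φ is true.
  c (successors {a, d, g, i}): φ is true.
  d (successors {b, c, e}): φ is true.
  e (successors {f, g}): φ is true.
  f (successors {a, c, d, f, h}): φ is true.
  g (successors {a, b, c, e, f, h, i}): φ is true.
  h (successors {d}): φ is true.
  i (successors {c, d, f, i}): φ is true.
Detail at a (witness):
  At a: □s is false, so ¬□s is true.
    At a: □s requires s at every successor {b, c, g}.
      s fails at b, so □s is false at a.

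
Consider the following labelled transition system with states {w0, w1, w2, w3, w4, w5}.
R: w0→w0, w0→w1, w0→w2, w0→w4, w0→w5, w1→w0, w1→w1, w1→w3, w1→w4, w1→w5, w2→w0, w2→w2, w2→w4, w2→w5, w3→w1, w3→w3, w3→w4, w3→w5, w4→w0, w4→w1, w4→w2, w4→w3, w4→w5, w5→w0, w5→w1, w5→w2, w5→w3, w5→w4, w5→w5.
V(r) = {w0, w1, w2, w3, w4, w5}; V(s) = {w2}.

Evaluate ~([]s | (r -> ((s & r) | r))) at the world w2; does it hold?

At w2: []s | (r -> ((s & r) | r)) is true, so ~([]s | (r -> ((s & r) | r))) is false.
  At w2: []s is false, r -> ((s & r) | r) is true, so []s | (r -> ((s & r) | r)) is true.
    At w2: []s requires s at every successor {w0, w2, w4, w5}.
      s fails at w0, so []s is false at w2.

No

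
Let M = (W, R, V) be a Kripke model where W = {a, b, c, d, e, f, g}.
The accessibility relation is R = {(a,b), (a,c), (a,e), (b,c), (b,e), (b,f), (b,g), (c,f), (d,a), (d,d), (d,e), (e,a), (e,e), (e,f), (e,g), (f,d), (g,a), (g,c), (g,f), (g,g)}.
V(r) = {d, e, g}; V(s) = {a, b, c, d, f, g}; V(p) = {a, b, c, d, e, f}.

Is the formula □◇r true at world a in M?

Recall that □ψ holds at a world iff ψ holds at every accessible world, and ◇ψ holds iff ψ holds at some accessible world.
At a: □◇r requires ◇r at every successor {b, c, e}.
  ◇r fails at c, so □◇r is false at a.
    At c: ◇r requires r at some successor in {f}.
      At f: r is false.
    So ◇r is false at c.

No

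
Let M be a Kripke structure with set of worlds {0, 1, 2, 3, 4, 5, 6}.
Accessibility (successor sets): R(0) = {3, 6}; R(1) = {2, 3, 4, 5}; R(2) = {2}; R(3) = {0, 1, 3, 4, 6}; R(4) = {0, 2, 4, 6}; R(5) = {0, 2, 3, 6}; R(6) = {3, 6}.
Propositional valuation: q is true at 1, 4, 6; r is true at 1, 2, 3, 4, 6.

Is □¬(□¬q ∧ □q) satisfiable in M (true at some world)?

Let φ = □¬(□¬q ∧ □q). Evaluate φ at each world:
  0 (successors {3, 6}): φ is true.
  1 (successors {2, 3, 4, 5}): φ is true.
  2 (successors {2}): φ is true.
  3 (successors {0, 1, 3, 4, 6}): φ is true.
  4 (successors {0, 2, 4, 6}): φ is true.
  5 (successors {0, 2, 3, 6}): φ is true.
  6 (successors {3, 6}): φ is true.
Detail at 0 (witness):
  At 0: □¬(□¬q ∧ □q) requires ¬(□¬q ∧ □q) at every successor {3, 6}.
      At 3: □¬q ∧ □q is false, so ¬(□¬q ∧ □q) is true.
      At 6: □¬q ∧ □q is false, so ¬(□¬q ∧ □q) is true.
  So □¬(□¬q ∧ □q) is true at 0.

Yes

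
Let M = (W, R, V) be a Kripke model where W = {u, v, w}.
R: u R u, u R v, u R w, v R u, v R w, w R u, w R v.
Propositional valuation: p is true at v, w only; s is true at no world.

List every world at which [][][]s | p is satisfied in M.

Let φ = [][][]s | p. Evaluate φ at each world:
  u (successors {u, v, w}): φ is false.
  v (successors {u, w}): φ is true.
  w (successors {u, v}): φ is true.
For instance, at w:
  At w: [][][]s is false, p is true, so [][][]s | p is true.
    At w: [][][]s requires [][]s at every successor {u, v}.
      [][]s fails at u, so [][][]s is false at w.
Satisfying worlds: {v, w}

v, w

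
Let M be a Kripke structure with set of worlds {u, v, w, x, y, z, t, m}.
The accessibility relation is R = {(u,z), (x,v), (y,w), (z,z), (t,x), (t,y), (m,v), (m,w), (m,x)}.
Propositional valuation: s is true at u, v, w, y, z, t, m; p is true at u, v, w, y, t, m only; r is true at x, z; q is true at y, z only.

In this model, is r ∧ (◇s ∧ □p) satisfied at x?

At x: r is true, ◇s ∧ □p is true, so r ∧ (◇s ∧ □p) is true.
  At x: ◇s is true, □p is true, so ◇s ∧ □p is true.
    At x: ◇s requires s at some successor in {v}.
      s holds at v, so ◇s is true at x.
    At x: □p requires p at every successor {v}.
      At v: p is true.
    So □p is true at x.

Yes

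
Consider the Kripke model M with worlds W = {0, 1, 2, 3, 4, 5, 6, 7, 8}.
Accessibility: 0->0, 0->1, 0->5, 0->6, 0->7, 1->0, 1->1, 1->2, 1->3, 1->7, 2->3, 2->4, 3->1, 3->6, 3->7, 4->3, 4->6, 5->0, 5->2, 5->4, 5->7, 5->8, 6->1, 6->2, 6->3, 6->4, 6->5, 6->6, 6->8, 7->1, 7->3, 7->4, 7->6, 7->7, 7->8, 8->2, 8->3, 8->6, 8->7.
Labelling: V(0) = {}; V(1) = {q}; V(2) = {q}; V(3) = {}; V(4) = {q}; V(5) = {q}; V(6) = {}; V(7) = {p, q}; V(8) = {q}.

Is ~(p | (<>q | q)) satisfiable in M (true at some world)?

Recall that <>ψ holds at a world iff ψ holds at some accessible world.
Let φ = ~(p | (<>q | q)). Evaluate φ at each world:
  0 (successors {0, 1, 5, 6, 7}): φ is false.
  1 (successors {0, 1, 2, 3, 7}): φ is false.
  2 (successors {3, 4}): φ is false.
  3 (successors {1, 6, 7}): φ is false.
  4 (successors {3, 6}): φ is false.
  5 (successors {0, 2, 4, 7, 8}): φ is false.
  6 (successors {1, 2, 3, 4, 5, 6, 8}): φ is false.
  7 (successors {1, 3, 4, 6, 7, 8}): φ is false.
  8 (successors {2, 3, 6, 7}): φ is false.
For instance, at 6:
  At 6: p | (<>q | q) is true, so ~(p | (<>q | q)) is false.
    At 6: p is false, <>q | q is true, so p | (<>q | q) is true.
      At 6: <>q is true, q is false, so <>q | q is true.

No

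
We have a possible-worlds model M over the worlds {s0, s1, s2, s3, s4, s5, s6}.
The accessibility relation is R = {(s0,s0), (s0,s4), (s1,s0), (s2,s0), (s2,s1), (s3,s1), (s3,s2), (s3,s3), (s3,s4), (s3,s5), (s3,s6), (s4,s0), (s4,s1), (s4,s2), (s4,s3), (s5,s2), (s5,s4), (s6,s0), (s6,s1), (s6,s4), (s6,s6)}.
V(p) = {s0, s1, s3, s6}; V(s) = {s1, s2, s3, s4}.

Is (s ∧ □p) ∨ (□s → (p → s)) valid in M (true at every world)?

Recall that □ψ holds at a world iff ψ holds at every accessible world, and ◇ψ holds iff ψ holds at some accessible world.
Let φ = (s ∧ □p) ∨ (□s → (p → s)). Evaluate φ at each world:
  s0 (successors {s0, s4}): φ is true.
  s1 (successors {s0}): φ is true.
  s2 (successors {s0, s1}): φ is true.
  s3 (successors {s1, s2, s3, s4, s5, s6}): φ is true.
  s4 (successors {s0, s1, s2, s3}): φ is true.
  s5 (successors {s2, s4}): φ is true.
  s6 (successors {s0, s1, s4, s6}): φ is true.
For instance, at s0:
  At s0: s ∧ □p is false, □s → (p → s) is true, so (s ∧ □p) ∨ (□s → (p → s)) is true.
    At s0: s is false, □p is false, so s ∧ □p is false.
      At s0: □p requires p at every successor {s0, s4}.
        p fails at s4, so □p is false at s0.
    At s0: □s is false, p → s is false, so □s → (p → s) is true.
      At s0: □s requires s at every successor {s0, s4}.
        s fails at s0, so □s is false at s0.

Yes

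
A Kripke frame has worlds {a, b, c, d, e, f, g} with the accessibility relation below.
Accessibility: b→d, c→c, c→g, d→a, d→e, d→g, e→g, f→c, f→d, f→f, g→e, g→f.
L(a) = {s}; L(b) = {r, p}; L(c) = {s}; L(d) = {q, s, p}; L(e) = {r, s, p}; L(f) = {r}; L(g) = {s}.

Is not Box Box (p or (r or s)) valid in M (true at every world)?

No

Let φ = not Box Box (p or (r or s)). Evaluate φ at each world:
  a (successors ∅): φ is false.
  b (successors {d}): φ is false.
  c (successors {c, g}): φ is false.
  d (successors {a, e, g}): φ is false.
  e (successors {g}): φ is false.
  f (successors {c, d, f}): φ is false.
  g (successors {e, f}): φ is false.
Detail at a (counterexample):
  At a: Box Box (p or (r or s)) is true, so not Box Box (p or (r or s)) is false.
    At a: no accessible worlds, so Box Box (p or (r or s)) holds vacuously.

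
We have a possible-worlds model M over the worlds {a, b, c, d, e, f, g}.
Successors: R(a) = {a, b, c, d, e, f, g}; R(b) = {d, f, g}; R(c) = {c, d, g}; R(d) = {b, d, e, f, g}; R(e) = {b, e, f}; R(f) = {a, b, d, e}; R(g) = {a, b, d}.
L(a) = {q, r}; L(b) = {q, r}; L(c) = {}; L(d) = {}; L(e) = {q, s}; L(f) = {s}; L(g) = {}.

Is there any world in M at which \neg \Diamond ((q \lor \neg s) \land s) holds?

Recall that \Diamond ψ holds at a world iff ψ holds at some accessible world.
Let φ = \neg \Diamond ((q \lor \neg s) \land s). Evaluate φ at each world:
  a (successors {a, b, c, d, e, f, g}): φ is false.
  b (successors {d, f, g}): φ is true.
  c (successors {c, d, g}): φ is true.
  d (successors {b, d, e, f, g}): φ is false.
  e (successors {b, e, f}): φ is false.
  f (successors {a, b, d, e}): φ is false.
  g (successors {a, b, d}): φ is true.
Detail at b (witness):
  At b: \Diamond ((q \lor \neg s) \land s) is false, so \neg \Diamond ((q \lor \neg s) \land s) is true.
    At b: \Diamond ((q \lor \neg s) \land s) requires (q \lor \neg s) \land s at some successor in {d, f, g}.
      At d: (q \lor \neg s) \land s is false.
      At f: (q \lor \neg s) \land s is false.
      At g: (q \lor \neg s) \land s is false.
    So \Diamond ((q \lor \neg s) \land s) is false at b.

Yes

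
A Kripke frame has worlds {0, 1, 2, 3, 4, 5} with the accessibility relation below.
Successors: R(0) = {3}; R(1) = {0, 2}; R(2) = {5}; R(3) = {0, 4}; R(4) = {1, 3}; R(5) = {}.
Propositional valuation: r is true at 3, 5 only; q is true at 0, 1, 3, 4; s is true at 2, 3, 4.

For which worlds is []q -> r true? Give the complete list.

Let φ = []q -> r. Evaluate φ at each world:
  0 (successors {3}): φ is false.
  1 (successors {0, 2}): φ is true.
  2 (successors {5}): φ is true.
  3 (successors {0, 4}): φ is true.
  4 (successors {1, 3}): φ is false.
  5 (successors ∅): φ is true.
For instance, at 0:
  At 0: []q is true, r is false, so []q -> r is false.
    At 0: []q requires q at every successor {3}.
      At 3: q is true.
    So []q is true at 0.
Satisfying worlds: {1, 2, 3, 5}

1, 2, 3, 5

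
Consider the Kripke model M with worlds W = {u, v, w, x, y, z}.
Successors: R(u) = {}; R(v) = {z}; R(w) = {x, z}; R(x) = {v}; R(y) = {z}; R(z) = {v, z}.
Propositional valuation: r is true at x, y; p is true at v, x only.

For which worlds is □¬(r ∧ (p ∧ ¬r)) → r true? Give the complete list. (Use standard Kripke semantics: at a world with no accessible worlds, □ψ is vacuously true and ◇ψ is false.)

Let φ = □¬(r ∧ (p ∧ ¬r)) → r. Evaluate φ at each world:
  u (successors ∅): φ is false.
  v (successors {z}): φ is false.
  w (successors {x, z}): φ is false.
  x (successors {v}): φ is true.
  y (successors {z}): φ is true.
  z (successors {v, z}): φ is false.
For instance, at z:
  At z: □¬(r ∧ (p ∧ ¬r)) is true, r is false, so □¬(r ∧ (p ∧ ¬r)) → r is false.
    At z: □¬(r ∧ (p ∧ ¬r)) requires ¬(r ∧ (p ∧ ¬r)) at every successor {v, z}.
      At v: ¬(r ∧ (p ∧ ¬r)) is true.
      At z: ¬(r ∧ (p ∧ ¬r)) is true.
    So □¬(r ∧ (p ∧ ¬r)) is true at z.
Satisfying worlds: {x, y}

x, y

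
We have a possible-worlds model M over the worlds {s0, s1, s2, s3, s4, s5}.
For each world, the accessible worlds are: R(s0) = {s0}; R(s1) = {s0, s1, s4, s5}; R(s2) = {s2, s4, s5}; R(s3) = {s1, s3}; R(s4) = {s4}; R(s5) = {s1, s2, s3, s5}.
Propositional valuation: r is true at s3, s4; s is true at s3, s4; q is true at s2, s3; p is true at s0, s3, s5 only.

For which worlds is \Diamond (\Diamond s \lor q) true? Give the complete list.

Let φ = \Diamond (\Diamond s \lor q). Evaluate φ at each world:
  s0 (successors {s0}): φ is false.
  s1 (successors {s0, s1, s4, s5}): φ is true.
  s2 (successors {s2, s4, s5}): φ is true.
  s3 (successors {s1, s3}): φ is true.
  s4 (successors {s4}): φ is true.
  s5 (successors {s1, s2, s3, s5}): φ is true.
For instance, at s1:
  At s1: \Diamond (\Diamond s \lor q) requires \Diamond s \lor q at some successor in {s0, s1, s4, s5}.
    \Diamond s \lor q holds at s1, so \Diamond (\Diamond s \lor q) is true at s1.
      At s1: \Diamond s is true, q is false, so \Diamond s \lor q is true.
Satisfying worlds: {s1, s2, s3, s4, s5}

s1, s2, s3, s4, s5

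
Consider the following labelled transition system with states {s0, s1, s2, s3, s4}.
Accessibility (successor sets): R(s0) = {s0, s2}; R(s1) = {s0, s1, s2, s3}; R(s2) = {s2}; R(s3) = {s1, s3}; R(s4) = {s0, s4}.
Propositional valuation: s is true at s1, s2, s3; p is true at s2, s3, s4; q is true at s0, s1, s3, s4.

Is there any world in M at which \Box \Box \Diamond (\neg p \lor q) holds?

Let φ = \Box \Box \Diamond (\neg p \lor q). Evaluate φ at each world:
  s0 (successors {s0, s2}): φ is false.
  s1 (successors {s0, s1, s2, s3}): φ is false.
  s2 (successors {s2}): φ is false.
  s3 (successors {s1, s3}): φ is false.
  s4 (successors {s0, s4}): φ is false.
For instance, at s1:
  At s1: \Box \Box \Diamond (\neg p \lor q) requires \Box \Diamond (\neg p \lor q) at every successor {s0, s1, s2, s3}.
    \Box \Diamond (\neg p \lor q) fails at s0, so \Box \Box \Diamond (\neg p \lor q) is false at s1.
      At s0: \Box \Diamond (\neg p \lor q) requires \Diamond (\neg p \lor q) at every successor {s0, s2}.
        \Diamond (\neg p \lor q) fails at s2, so \Box \Diamond (\neg p \lor q) is false at s0.

No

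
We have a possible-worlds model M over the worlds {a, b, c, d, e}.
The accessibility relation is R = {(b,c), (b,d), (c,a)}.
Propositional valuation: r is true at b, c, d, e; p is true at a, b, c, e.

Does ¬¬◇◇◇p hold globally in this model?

No

Let φ = ¬¬◇◇◇p. Evaluate φ at each world:
  a (successors ∅): φ is false.
  b (successors {c, d}): φ is false.
  c (successors {a}): φ is false.
  d (successors ∅): φ is false.
  e (successors ∅): φ is false.
Detail at a (counterexample):
  At a: ¬◇◇◇p is true, so ¬¬◇◇◇p is false.
    At a: ◇◇◇p is false, so ¬◇◇◇p is true.
      At a: no accessible worlds, so ◇◇◇p is false.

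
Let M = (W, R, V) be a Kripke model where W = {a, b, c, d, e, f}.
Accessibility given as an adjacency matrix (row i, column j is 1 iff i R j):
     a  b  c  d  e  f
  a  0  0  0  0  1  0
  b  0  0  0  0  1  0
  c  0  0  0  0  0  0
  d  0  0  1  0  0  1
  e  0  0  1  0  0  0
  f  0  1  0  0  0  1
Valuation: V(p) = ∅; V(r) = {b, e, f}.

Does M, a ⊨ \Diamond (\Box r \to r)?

At a: \Diamond (\Box r \to r) requires \Box r \to r at some successor in {e}.
  \Box r \to r holds at e, so \Diamond (\Box r \to r) is true at a.
    At e: \Box r is false, r is true, so \Box r \to r is true.
      At e: \Box r requires r at every successor {c}.
        r fails at c, so \Box r is false at e.

Yes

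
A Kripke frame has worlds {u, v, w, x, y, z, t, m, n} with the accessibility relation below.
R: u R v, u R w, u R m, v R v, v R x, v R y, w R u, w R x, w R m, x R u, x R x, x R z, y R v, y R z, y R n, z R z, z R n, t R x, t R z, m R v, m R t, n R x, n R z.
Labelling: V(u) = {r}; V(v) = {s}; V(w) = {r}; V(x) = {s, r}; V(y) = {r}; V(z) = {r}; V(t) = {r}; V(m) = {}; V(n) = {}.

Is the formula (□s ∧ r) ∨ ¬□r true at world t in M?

No

At t: □s ∧ r is false, ¬□r is false, so (□s ∧ r) ∨ ¬□r is false.
  At t: □s is false, r is true, so □s ∧ r is false.
    At t: □s requires s at every successor {x, z}.
      s fails at z, so □s is false at t.
  At t: □r is true, so ¬□r is false.
    At t: □r requires r at every successor {x, z}.
      At x: r is true.
      At z: r is true.
    So □r is true at t.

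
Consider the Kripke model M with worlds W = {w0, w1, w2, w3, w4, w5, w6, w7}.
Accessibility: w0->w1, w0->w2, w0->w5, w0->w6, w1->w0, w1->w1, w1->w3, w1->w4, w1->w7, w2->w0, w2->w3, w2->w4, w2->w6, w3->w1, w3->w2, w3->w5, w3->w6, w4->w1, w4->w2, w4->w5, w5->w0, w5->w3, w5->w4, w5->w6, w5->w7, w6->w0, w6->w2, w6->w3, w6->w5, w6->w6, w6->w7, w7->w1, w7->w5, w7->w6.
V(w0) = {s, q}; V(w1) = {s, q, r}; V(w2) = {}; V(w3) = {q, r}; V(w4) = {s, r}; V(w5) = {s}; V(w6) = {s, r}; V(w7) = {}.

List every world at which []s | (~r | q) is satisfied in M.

w0, w1, w2, w3, w5, w7

Let φ = []s | (~r | q). Evaluate φ at each world:
  w0 (successors {w1, w2, w5, w6}): φ is true.
  w1 (successors {w0, w1, w3, w4, w7}): φ is true.
  w2 (successors {w0, w3, w4, w6}): φ is true.
  w3 (successors {w1, w2, w5, w6}): φ is true.
  w4 (successors {w1, w2, w5}): φ is false.
  w5 (successors {w0, w3, w4, w6, w7}): φ is true.
  w6 (successors {w0, w2, w3, w5, w6, w7}): φ is false.
  w7 (successors {w1, w5, w6}): φ is true.
For instance, at w6:
  At w6: []s is false, ~r | q is false, so []s | (~r | q) is false.
    At w6: []s requires s at every successor {w0, w2, w3, w5, w6, w7}.
      s fails at w2, so []s is false at w6.
Satisfying worlds: {w0, w1, w2, w3, w5, w7}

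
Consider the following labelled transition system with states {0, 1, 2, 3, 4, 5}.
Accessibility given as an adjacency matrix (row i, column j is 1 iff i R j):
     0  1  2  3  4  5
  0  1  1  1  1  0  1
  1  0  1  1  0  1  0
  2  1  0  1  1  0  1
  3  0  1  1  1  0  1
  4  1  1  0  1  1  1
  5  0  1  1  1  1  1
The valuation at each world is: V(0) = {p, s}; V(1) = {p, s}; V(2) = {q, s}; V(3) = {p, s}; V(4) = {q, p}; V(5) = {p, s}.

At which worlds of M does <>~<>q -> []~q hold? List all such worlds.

0, 1, 2, 3, 4, 5

Let φ = <>~<>q -> []~q. Evaluate φ at each world:
  0 (successors {0, 1, 2, 3, 5}): φ is true.
  1 (successors {1, 2, 4}): φ is true.
  2 (successors {0, 2, 3, 5}): φ is true.
  3 (successors {1, 2, 3, 5}): φ is true.
  4 (successors {0, 1, 3, 4, 5}): φ is true.
  5 (successors {1, 2, 3, 4, 5}): φ is true.
For instance, at 2:
  At 2: <>~<>q is false, []~q is false, so <>~<>q -> []~q is true.
    At 2: <>~<>q requires ~<>q at some successor in {0, 2, 3, 5}.
      At 0: ~<>q is false.
      At 2: ~<>q is false.
      At 3: ~<>q is false.
      At 5: ~<>q is false.
    So <>~<>q is false at 2.
    At 2: []~q requires ~q at every successor {0, 2, 3, 5}.
      ~q fails at 2, so []~q is false at 2.
Satisfying worlds: {0, 1, 2, 3, 4, 5}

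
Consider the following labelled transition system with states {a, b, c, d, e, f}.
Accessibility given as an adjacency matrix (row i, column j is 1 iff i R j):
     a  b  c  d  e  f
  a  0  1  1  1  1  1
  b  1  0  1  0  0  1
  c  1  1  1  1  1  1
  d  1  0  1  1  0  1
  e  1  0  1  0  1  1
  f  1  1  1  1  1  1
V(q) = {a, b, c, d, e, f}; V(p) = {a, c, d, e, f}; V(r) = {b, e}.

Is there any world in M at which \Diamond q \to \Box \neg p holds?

No

Recall that \Box ψ holds at a world iff ψ holds at every accessible world, and \Diamond ψ holds iff ψ holds at some accessible world.
Let φ = \Diamond q \to \Box \neg p. Evaluate φ at each world:
  a (successors {b, c, d, e, f}): φ is false.
  b (successors {a, c, f}): φ is false.
  c (successors {a, b, c, d, e, f}): φ is false.
  d (successors {a, c, d, f}): φ is false.
  e (successors {a, c, e, f}): φ is false.
  f (successors {a, b, c, d, e, f}): φ is false.
For instance, at e:
  At e: \Diamond q is true, \Box \neg p is false, so \Diamond q \to \Box \neg p is false.
    At e: \Diamond q requires q at some successor in {a, c, e, f}.
      q holds at a, so \Diamond q is true at e.
    At e: \Box \neg p requires \neg p at every successor {a, c, e, f}.
      \neg p fails at a, so \Box \neg p is false at e.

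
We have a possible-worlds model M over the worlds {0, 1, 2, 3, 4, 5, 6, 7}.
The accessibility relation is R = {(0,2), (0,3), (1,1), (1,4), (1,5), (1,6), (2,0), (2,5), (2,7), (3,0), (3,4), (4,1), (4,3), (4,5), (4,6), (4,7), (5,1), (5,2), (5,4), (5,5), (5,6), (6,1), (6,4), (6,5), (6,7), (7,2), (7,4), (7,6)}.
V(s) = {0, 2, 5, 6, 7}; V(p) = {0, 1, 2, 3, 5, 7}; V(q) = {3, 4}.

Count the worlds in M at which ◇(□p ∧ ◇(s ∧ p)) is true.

5

Recall that □ψ holds at a world iff ψ holds at every accessible world, and ◇ψ holds iff ψ holds at some accessible world.
Let φ = ◇(□p ∧ ◇(s ∧ p)). Evaluate φ at each world:
  0 (successors {2, 3}): φ is true.
  1 (successors {1, 4, 5, 6}): φ is false.
  2 (successors {0, 5, 7}): φ is true.
  3 (successors {0, 4}): φ is true.
  4 (successors {1, 3, 5, 6, 7}): φ is false.
  5 (successors {1, 2, 4, 5, 6}): φ is true.
  6 (successors {1, 4, 5, 7}): φ is false.
  7 (successors {2, 4, 6}): φ is true.
For instance, at 1:
  At 1: ◇(□p ∧ ◇(s ∧ p)) requires □p ∧ ◇(s ∧ p) at some successor in {1, 4, 5, 6}.
    At 1: □p ∧ ◇(s ∧ p) is false.
    At 4: □p ∧ ◇(s ∧ p) is false.
    At 5: □p ∧ ◇(s ∧ p) is false.
    At 6: □p ∧ ◇(s ∧ p) is false.
  So ◇(□p ∧ ◇(s ∧ p)) is false at 1.
Satisfying worlds: {0, 2, 3, 5, 7}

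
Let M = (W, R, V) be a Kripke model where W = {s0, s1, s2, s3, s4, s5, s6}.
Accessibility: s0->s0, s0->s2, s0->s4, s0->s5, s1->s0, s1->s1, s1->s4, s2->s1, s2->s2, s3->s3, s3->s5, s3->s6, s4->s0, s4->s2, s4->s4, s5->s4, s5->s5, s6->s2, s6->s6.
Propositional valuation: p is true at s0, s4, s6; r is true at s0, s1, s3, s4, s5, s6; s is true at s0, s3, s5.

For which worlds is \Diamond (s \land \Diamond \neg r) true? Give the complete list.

s0, s1, s4

Let φ = \Diamond (s \land \Diamond \neg r). Evaluate φ at each world:
  s0 (successors {s0, s2, s4, s5}): φ is true.
  s1 (successors {s0, s1, s4}): φ is true.
  s2 (successors {s1, s2}): φ is false.
  s3 (successors {s3, s5, s6}): φ is false.
  s4 (successors {s0, s2, s4}): φ is true.
  s5 (successors {s4, s5}): φ is false.
  s6 (successors {s2, s6}): φ is false.
For instance, at s5:
  At s5: \Diamond (s \land \Diamond \neg r) requires s \land \Diamond \neg r at some successor in {s4, s5}.
    At s4: s \land \Diamond \neg r is false.
    At s5: s \land \Diamond \neg r is false.
  So \Diamond (s \land \Diamond \neg r) is false at s5.
Satisfying worlds: {s0, s1, s4}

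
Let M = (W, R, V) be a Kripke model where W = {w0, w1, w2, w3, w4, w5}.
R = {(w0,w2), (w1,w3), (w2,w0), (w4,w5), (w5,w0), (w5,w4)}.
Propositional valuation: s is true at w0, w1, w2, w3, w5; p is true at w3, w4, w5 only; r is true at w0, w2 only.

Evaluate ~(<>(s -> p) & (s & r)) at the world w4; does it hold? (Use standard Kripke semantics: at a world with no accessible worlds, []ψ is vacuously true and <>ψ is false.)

Yes

At w4: <>(s -> p) & (s & r) is false, so ~(<>(s -> p) & (s & r)) is true.
  At w4: <>(s -> p) is true, s & r is false, so <>(s -> p) & (s & r) is false.
    At w4: <>(s -> p) requires s -> p at some successor in {w5}.
      s -> p holds at w5, so <>(s -> p) is true at w4.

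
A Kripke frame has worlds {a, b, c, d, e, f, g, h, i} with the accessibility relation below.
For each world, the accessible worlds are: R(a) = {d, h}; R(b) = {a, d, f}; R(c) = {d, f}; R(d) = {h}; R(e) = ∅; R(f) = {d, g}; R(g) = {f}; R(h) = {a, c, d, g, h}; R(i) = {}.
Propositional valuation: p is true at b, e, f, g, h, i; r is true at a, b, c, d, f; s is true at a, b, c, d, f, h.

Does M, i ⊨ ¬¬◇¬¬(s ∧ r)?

Recall that ◇ψ holds at a world iff ψ holds at some accessible world.
At i: ¬◇¬¬(s ∧ r) is true, so ¬¬◇¬¬(s ∧ r) is false.
  At i: ◇¬¬(s ∧ r) is false, so ¬◇¬¬(s ∧ r) is true.
    At i: no accessible worlds, so ◇¬¬(s ∧ r) is false.

No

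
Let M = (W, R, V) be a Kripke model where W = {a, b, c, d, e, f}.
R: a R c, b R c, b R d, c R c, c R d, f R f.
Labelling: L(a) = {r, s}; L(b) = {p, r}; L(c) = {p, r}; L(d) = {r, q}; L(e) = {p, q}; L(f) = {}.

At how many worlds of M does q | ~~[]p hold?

3

Let φ = q | ~~[]p. Evaluate φ at each world:
  a (successors {c}): φ is true.
  b (successors {c, d}): φ is false.
  c (successors {c, d}): φ is false.
  d (successors ∅): φ is true.
  e (successors ∅): φ is true.
  f (successors {f}): φ is false.
For instance, at f:
  At f: q is false, ~~[]p is false, so q | ~~[]p is false.
    At f: ~[]p is true, so ~~[]p is false.
      At f: []p is false, so ~[]p is true.
Satisfying worlds: {a, d, e}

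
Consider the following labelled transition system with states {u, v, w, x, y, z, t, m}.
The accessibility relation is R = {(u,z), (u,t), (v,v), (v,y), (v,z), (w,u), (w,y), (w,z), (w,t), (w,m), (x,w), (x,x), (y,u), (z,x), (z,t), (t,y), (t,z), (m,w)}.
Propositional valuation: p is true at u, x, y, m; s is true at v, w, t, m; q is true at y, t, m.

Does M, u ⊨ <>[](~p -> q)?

Recall that []ψ holds at a world iff ψ holds at every accessible world, and <>ψ holds iff ψ holds at some accessible world.
At u: <>[](~p -> q) requires [](~p -> q) at some successor in {z, t}.
  [](~p -> q) holds at z, so <>[](~p -> q) is true at u.
    At z: [](~p -> q) requires ~p -> q at every successor {x, t}.
      At x: ~p -> q is true.
      At t: ~p -> q is true.
    So [](~p -> q) is true at z.

Yes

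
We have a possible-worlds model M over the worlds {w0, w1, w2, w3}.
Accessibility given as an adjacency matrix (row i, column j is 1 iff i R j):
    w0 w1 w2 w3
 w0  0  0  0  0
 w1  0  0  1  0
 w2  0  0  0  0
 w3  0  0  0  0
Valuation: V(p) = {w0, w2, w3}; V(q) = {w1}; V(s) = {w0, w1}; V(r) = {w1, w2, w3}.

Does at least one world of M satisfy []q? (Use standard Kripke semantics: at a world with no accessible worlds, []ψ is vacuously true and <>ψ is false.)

Recall that []ψ holds at a world iff ψ holds at every accessible world, and <>ψ holds iff ψ holds at some accessible world.
Let φ = []q. Evaluate φ at each world:
  w0 (successors ∅): φ is true.
  w1 (successors {w2}): φ is false.
  w2 (successors ∅): φ is true.
  w3 (successors ∅): φ is true.
Detail at w0 (witness):
  At w0: no accessible worlds, so []q holds vacuously.

Yes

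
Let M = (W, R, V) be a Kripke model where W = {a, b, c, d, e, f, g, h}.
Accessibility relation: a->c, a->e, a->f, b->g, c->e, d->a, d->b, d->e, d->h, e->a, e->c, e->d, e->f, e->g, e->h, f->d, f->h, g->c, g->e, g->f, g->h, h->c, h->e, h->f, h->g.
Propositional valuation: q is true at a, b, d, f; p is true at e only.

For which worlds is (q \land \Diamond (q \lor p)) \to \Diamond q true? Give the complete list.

a, b, c, d, e, f, g, h

Let φ = (q \land \Diamond (q \lor p)) \to \Diamond q. Evaluate φ at each world:
  a (successors {c, e, f}): φ is true.
  b (successors {g}): φ is true.
  c (successors {e}): φ is true.
  d (successors {a, b, e, h}): φ is true.
  e (successors {a, c, d, f, g, h}): φ is true.
  f (successors {d, h}): φ is true.
  g (successors {c, e, f, h}): φ is true.
  h (successors {c, e, f, g}): φ is true.
For instance, at b:
  At b: q \land \Diamond (q \lor p) is false, \Diamond q is false, so (q \land \Diamond (q \lor p)) \to \Diamond q is true.
    At b: q is true, \Diamond (q \lor p) is false, so q \land \Diamond (q \lor p) is false.
      At b: \Diamond (q \lor p) requires q \lor p at some successor in {g}.
        At g: q \lor p is false.
      So \Diamond (q \lor p) is false at b.
    At b: \Diamond q requires q at some successor in {g}.
      At g: q is false.
    So \Diamond q is false at b.
Satisfying worlds: {a, b, c, d, e, f, g, h}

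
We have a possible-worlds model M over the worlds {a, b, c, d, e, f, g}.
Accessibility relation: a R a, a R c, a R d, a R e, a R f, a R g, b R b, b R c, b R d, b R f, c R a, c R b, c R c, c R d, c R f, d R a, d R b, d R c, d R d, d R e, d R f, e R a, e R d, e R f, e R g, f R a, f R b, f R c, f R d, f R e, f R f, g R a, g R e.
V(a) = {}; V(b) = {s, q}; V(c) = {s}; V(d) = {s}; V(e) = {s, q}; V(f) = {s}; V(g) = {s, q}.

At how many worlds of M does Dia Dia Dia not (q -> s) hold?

Let φ = Dia Dia Dia not (q -> s). Evaluate φ at each world:
  a (successors {a, c, d, e, f, g}): φ is false.
  b (successors {b, c, d, f}): φ is false.
  c (successors {a, b, c, d, f}): φ is false.
  d (successors {a, b, c, d, e, f}): φ is false.
  e (successors {a, d, f, g}): φ is false.
  f (successors {a, b, c, d, e, f}): φ is false.
  g (successors {a, e}): φ is false.
For instance, at e:
  At e: Dia Dia Dia not (q -> s) requires Dia Dia not (q -> s) at some successor in {a, d, f, g}.
    At a: Dia Dia not (q -> s) is false.
    At d: Dia Dia not (q -> s) is false.
    At f: Dia Dia not (q -> s) is false.
    At g: Dia Dia not (q -> s) is false.
  So Dia Dia Dia not (q -> s) is false at e.
Satisfying worlds: none.

0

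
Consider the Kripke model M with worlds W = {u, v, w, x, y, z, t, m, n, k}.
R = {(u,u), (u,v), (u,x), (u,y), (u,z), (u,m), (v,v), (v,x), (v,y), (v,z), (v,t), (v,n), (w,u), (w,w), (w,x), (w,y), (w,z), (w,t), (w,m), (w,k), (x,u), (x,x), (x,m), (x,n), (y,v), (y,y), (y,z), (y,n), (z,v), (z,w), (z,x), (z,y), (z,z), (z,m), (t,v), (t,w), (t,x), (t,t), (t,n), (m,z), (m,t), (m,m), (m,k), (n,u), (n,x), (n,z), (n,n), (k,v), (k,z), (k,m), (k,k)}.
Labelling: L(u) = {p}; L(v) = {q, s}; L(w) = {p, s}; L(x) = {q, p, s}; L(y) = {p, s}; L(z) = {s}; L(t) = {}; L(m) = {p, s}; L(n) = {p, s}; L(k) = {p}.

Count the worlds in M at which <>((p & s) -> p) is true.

Recall that <>ψ holds at a world iff ψ holds at some accessible world.
Let φ = <>((p & s) -> p). Evaluate φ at each world:
  u (successors {u, v, x, y, z, m}): φ is true.
  v (successors {v, x, y, z, t, n}): φ is true.
  w (successors {u, w, x, y, z, t, m, k}): φ is true.
  x (successors {u, x, m, n}): φ is true.
  y (successors {v, y, z, n}): φ is true.
  z (successors {v, w, x, y, z, m}): φ is true.
  t (successors {v, w, x, t, n}): φ is true.
  m (successors {z, t, m, k}): φ is true.
  n (successors {u, x, z, n}): φ is true.
  k (successors {v, z, m, k}): φ is true.
For instance, at k:
  At k: <>((p & s) -> p) requires (p & s) -> p at some successor in {v, z, m, k}.
    (p & s) -> p holds at v, so <>((p & s) -> p) is true at k.
Satisfying worlds: {u, v, w, x, y, z, t, m, n, k}

10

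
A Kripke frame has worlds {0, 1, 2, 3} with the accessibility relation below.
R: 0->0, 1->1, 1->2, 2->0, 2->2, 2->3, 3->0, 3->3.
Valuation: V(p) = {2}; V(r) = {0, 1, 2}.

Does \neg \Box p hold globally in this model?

Recall that \Box ψ holds at a world iff ψ holds at every accessible world, and \Diamond ψ holds iff ψ holds at some accessible world.
Let φ = \neg \Box p. Evaluate φ at each world:
  0 (successors {0}): φ is true.
  1 (successors {1, 2}): φ is true.
  2 (successors {0, 2, 3}): φ is true.
  3 (successors {0, 3}): φ is true.
For instance, at 2:
  At 2: \Box p is false, so \neg \Box p is true.
    At 2: \Box p requires p at every successor {0, 2, 3}.
      p fails at 0, so \Box p is false at 2.

Yes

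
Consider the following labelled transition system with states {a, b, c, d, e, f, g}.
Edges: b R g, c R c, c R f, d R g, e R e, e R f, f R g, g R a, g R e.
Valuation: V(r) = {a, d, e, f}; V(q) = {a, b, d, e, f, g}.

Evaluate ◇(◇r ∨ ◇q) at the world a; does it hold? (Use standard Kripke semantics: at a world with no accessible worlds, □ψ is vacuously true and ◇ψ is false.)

At a: no accessible worlds, so ◇(◇r ∨ ◇q) is false.

No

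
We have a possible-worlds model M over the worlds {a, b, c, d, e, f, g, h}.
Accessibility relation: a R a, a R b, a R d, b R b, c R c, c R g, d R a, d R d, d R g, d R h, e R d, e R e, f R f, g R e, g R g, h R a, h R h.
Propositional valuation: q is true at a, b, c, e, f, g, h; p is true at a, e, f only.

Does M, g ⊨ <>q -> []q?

At g: <>q is true, []q is true, so <>q -> []q is true.
  At g: <>q requires q at some successor in {e, g}.
    q holds at e, so <>q is true at g.
  At g: []q requires q at every successor {e, g}.
    At e: q is true.
    At g: q is true.
  So []q is true at g.

Yes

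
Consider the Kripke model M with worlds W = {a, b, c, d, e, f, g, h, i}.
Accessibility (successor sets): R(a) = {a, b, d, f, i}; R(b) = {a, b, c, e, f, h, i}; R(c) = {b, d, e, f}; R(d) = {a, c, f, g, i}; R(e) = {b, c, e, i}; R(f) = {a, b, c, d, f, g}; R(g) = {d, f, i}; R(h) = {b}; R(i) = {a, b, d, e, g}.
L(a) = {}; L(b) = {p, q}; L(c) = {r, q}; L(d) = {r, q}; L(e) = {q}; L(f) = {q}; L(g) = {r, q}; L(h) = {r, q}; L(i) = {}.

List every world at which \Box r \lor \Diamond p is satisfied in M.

Let φ = \Box r \lor \Diamond p. Evaluate φ at each world:
  a (successors {a, b, d, f, i}): φ is true.
  b (successors {a, b, c, e, f, h, i}): φ is true.
  c (successors {b, d, e, f}): φ is true.
  d (successors {a, c, f, g, i}): φ is false.
  e (successors {b, c, e, i}): φ is true.
  f (successors {a, b, c, d, f, g}): φ is true.
  g (successors {d, f, i}): φ is false.
  h (successors {b}): φ is true.
  i (successors {a, b, d, e, g}): φ is true.
For instance, at c:
  At c: \Box r is false, \Diamond p is true, so \Box r \lor \Diamond p is true.
    At c: \Box r requires r at every successor {b, d, e, f}.
      r fails at b, so \Box r is false at c.
    At c: \Diamond p requires p at some successor in {b, d, e, f}.
      p holds at b, so \Diamond p is true at c.
Satisfying worlds: {a, b, c, e, f, h, i}

a, b, c, e, f, h, i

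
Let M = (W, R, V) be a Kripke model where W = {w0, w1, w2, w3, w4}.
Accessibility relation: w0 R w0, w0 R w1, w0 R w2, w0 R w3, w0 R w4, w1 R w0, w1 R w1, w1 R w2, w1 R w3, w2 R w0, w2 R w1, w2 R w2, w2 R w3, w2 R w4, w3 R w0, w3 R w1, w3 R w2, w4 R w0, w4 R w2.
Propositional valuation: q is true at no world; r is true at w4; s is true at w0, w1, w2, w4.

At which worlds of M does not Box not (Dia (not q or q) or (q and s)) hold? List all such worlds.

Recall that Box ψ holds at a world iff ψ holds at every accessible world, and Dia ψ holds iff ψ holds at some accessible world.
Let φ = not Box not (Dia (not q or q) or (q and s)). Evaluate φ at each world:
  w0 (successors {w0, w1, w2, w3, w4}): φ is true.
  w1 (successors {w0, w1, w2, w3}): φ is true.
  w2 (successors {w0, w1, w2, w3, w4}): φ is true.
  w3 (successors {w0, w1, w2}): φ is true.
  w4 (successors {w0, w2}): φ is true.
For instance, at w1:
  At w1: Box not (Dia (not q or q) or (q and s)) is false, so not Box not (Dia (not q or q) or (q and s)) is true.
    At w1: Box not (Dia (not q or q) or (q and s)) requires not (Dia (not q or q) or (q and s)) at every successor {w0, w1, w2, w3}.
      not (Dia (not q or q) or (q and s)) fails at w0, so Box not (Dia (not q or q) or (q and s)) is false at w1.
Satisfying worlds: {w0, w1, w2, w3, w4}

w0, w1, w2, w3, w4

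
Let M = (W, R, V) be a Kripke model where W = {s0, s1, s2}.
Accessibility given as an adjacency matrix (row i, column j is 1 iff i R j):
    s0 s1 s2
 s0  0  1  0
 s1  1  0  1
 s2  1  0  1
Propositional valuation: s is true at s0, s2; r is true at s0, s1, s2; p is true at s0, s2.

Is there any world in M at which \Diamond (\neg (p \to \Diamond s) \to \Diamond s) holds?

Yes

Recall that \Diamond ψ holds at a world iff ψ holds at some accessible world.
Let φ = \Diamond (\neg (p \to \Diamond s) \to \Diamond s). Evaluate φ at each world:
  s0 (successors {s1}): φ is true.
  s1 (successors {s0, s2}): φ is true.
  s2 (successors {s0, s2}): φ is true.
Detail at s0 (witness):
  At s0: \Diamond (\neg (p \to \Diamond s) \to \Diamond s) requires \neg (p \to \Diamond s) \to \Diamond s at some successor in {s1}.
    \neg (p \to \Diamond s) \to \Diamond s holds at s1, so \Diamond (\neg (p \to \Diamond s) \to \Diamond s) is true at s0.
      At s1: \neg (p \to \Diamond s) is false, \Diamond s is true, so \neg (p \to \Diamond s) \to \Diamond s is true.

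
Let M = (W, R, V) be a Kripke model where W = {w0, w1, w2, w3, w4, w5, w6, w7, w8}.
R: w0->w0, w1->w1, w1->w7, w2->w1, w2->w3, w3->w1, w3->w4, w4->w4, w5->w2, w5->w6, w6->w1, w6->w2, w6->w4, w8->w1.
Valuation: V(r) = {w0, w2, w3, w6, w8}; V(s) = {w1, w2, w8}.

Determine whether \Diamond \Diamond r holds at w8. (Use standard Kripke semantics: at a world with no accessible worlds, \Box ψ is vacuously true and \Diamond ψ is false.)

At w8: \Diamond \Diamond r requires \Diamond r at some successor in {w1}.
  At w1: \Diamond r is false.
So \Diamond \Diamond r is false at w8.

No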